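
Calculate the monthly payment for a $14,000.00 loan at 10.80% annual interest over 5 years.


Loan payment formula: PMT = PV × r / (1 − (1 + r)^(−n))
Monthly rate r = 0.108/12 = 0.009, n = 60 months
Denominator: 1 − (1 + 0.108/12)^(−60) = 0.415842
PMT = $14,000.00 × (0.108/12) / 0.415842
PMT = $303.00 per month

PMT = PV × r / (1-(1+r)^(-n)) = $303.00/month


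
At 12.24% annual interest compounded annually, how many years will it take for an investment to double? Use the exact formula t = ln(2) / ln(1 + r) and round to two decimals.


Doubling condition: (1 + r)^t = 2
Take ln of both sides: t × ln(1 + r) = ln(2)
t = ln(2) / ln(1 + r)
t = 0.693147 / 0.115469
t = 6.00

t = ln(2) / ln(1 + r) = 6.00 years


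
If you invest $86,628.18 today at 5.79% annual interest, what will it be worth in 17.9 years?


Future value formula: FV = PV × (1 + r)^t
FV = $86,628.18 × (1 + 0.0579)^17.9
FV = $86,628.18 × 2.7387895
FV = $237,256.35

FV = PV × (1 + r)^t = $237,256.35


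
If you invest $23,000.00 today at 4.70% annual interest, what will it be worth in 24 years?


Future value formula: FV = PV × (1 + r)^t
FV = $23,000.00 × (1 + 0.047)^24
FV = $23,000.00 × 3.0110666
FV = $69,254.53

FV = PV × (1 + r)^t = $69,254.53


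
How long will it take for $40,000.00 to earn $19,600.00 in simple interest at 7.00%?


Rearrange the simple interest formula for t:
I = P × r × t  ⇒  t = I / (P × r)
t = $19,600.00 / ($40,000.00 × 0.07)
t = 7

t = I/(P×r) = 7 years


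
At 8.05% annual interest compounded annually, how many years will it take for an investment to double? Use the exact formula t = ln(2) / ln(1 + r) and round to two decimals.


Doubling condition: (1 + r)^t = 2
Take ln of both sides: t × ln(1 + r) = ln(2)
t = ln(2) / ln(1 + r)
t = 0.693147 / 0.077424
t = 8.95

t = ln(2) / ln(1 + r) = 8.95 years


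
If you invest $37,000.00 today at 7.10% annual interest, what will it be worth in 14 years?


Future value formula: FV = PV × (1 + r)^t
FV = $37,000.00 × (1 + 0.071)^14
FV = $37,000.00 × 2.6124777
FV = $96,661.67

FV = PV × (1 + r)^t = $96,661.67


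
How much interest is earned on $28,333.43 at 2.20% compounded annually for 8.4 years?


Compound interest earned = final amount − principal.
A = P(1 + r/n)^(nt) = $28,333.43 × (1 + 0.022/1)^(1 × 8.4) = $34,016.27
Interest = A − P = $34,016.27 − $28,333.43 = $5,682.84

Interest = A - P = $5,682.84


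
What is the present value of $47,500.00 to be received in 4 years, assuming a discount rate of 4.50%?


Present value formula: PV = FV / (1 + r)^t
PV = $47,500.00 / (1 + 0.045)^4
PV = $47,500.00 / 1.1925186
PV = $39,831.66

PV = FV / (1 + r)^t = $39,831.66


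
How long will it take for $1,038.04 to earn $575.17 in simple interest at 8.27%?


Rearrange the simple interest formula for t:
I = P × r × t  ⇒  t = I / (P × r)
t = $575.17 / ($1,038.04 × 0.0827)
t = 6.7

t = I/(P×r) = 6.7 years


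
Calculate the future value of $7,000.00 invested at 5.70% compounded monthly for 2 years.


Compound interest formula: A = P(1 + r/n)^(nt)
A = $7,000.00 × (1 + 0.057/12)^(12 × 2)
Growth factor: (1 + 0.057/12)^24 = 1.120450
A = $7,000.00 × 1.120450
A = $7,843.15

A = P(1 + r/n)^(nt) = $7,843.15


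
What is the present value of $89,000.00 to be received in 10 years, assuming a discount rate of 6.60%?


Present value formula: PV = FV / (1 + r)^t
PV = $89,000.00 / (1 + 0.066)^10
PV = $89,000.00 / 1.8948378
PV = $46,969.72

PV = FV / (1 + r)^t = $46,969.72


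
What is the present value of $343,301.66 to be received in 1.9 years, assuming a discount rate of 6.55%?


Present value formula: PV = FV / (1 + r)^t
PV = $343,301.66 / (1 + 0.0655)^1.9
PV = $343,301.66 / 1.1281103
PV = $304,315.69

PV = FV / (1 + r)^t = $304,315.69


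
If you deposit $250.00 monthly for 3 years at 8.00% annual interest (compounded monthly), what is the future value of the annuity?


Future value of an ordinary annuity: FV = PMT × ((1 + r)^n − 1) / r
Monthly rate r = 0.08/12 ≈ 0.00666667, n = 36
FV = $250.00 × ((1 + 0.08/12)^36 − 1) / (0.08/12)
FV = $250.00 × 40.535558
FV = $10,133.89

FV = PMT × ((1+r)^n - 1)/r = $10,133.89


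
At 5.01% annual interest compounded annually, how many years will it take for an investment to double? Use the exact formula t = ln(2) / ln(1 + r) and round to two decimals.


Doubling condition: (1 + r)^t = 2
Take ln of both sides: t × ln(1 + r) = ln(2)
t = ln(2) / ln(1 + r)
t = 0.693147 / 0.048885
t = 14.18

t = ln(2) / ln(1 + r) = 14.18 years


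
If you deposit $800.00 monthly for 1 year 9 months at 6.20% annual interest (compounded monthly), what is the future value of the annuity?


Future value of an ordinary annuity: FV = PMT × ((1 + r)^n − 1) / r
Monthly rate r = 0.062/12 ≈ 0.00516667, n = 21
FV = $800.00 × ((1 + 0.062/12)^21 − 1) / (0.062/12)
FV = $800.00 × 22.121344
FV = $17,697.08

FV = PMT × ((1+r)^n - 1)/r = $17,697.08


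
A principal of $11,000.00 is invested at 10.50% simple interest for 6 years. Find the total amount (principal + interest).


Total amount formula: A = P(1 + rt) = P + P·r·t
Interest: I = P × r × t = $11,000.00 × 0.105 × 6 = $6,930.00
A = P + I = $11,000.00 + $6,930.00 = $17,930.00

A = P + I = P(1 + rt) = $17,930.00


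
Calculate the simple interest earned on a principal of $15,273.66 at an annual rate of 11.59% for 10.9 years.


Simple interest formula: I = P × r × t
I = $15,273.66 × 0.1159 × 10.9
I = $19,295.37

I = P × r × t = $19,295.37


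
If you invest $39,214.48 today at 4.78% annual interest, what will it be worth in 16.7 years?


Future value formula: FV = PV × (1 + r)^t
FV = $39,214.48 × (1 + 0.0478)^16.7
FV = $39,214.48 × 2.1809674
FV = $85,525.50

FV = PV × (1 + r)^t = $85,525.50


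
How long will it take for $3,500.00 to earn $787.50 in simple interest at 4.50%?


Rearrange the simple interest formula for t:
I = P × r × t  ⇒  t = I / (P × r)
t = $787.50 / ($3,500.00 × 0.045)
t = 5

t = I/(P×r) = 5 years


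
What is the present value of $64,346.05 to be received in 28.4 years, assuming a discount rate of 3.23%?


Present value formula: PV = FV / (1 + r)^t
PV = $64,346.05 / (1 + 0.0323)^28.4
PV = $64,346.05 / 2.466541
PV = $26,087.57

PV = FV / (1 + r)^t = $26,087.57


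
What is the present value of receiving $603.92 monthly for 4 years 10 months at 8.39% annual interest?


Present value of an ordinary annuity: PV = PMT × (1 − (1 + r)^(−n)) / r
Monthly rate r = 0.0839/12 ≈ 0.00699167, n = 58
PV = $603.92 × (1 − (1 + 0.0839/12)^(−58)) / (0.0839/12)
PV = $603.92 × 47.546087
PV = $28,714.03

PV = PMT × (1-(1+r)^(-n))/r = $28,714.03


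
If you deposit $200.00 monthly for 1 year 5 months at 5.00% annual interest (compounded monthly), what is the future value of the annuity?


Future value of an ordinary annuity: FV = PMT × ((1 + r)^n − 1) / r
Monthly rate r = 0.05/12 ≈ 0.00416667, n = 17
FV = $200.00 × ((1 + 0.05/12)^17 − 1) / (0.05/12)
FV = $200.00 × 17.578646
FV = $3,515.73

FV = PMT × ((1+r)^n - 1)/r = $3,515.73


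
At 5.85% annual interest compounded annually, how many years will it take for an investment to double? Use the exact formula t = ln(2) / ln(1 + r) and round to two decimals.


Doubling condition: (1 + r)^t = 2
Take ln of both sides: t × ln(1 + r) = ln(2)
t = ln(2) / ln(1 + r)
t = 0.693147 / 0.056853
t = 12.19

t = ln(2) / ln(1 + r) = 12.19 years


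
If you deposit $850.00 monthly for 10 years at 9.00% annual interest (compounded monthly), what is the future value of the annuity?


Future value of an ordinary annuity: FV = PMT × ((1 + r)^n − 1) / r
Monthly rate r = 0.09/12 = 0.0075, n = 120
FV = $850.00 × ((1 + 0.09/12)^120 − 1) / (0.09/12)
FV = $850.00 × 193.514277
FV = $164,487.14

FV = PMT × ((1+r)^n - 1)/r = $164,487.14


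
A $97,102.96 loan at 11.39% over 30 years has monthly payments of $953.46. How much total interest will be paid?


Total paid over the life of the loan = PMT × n.
Total paid = $953.46 × 360 = $343,245.60
Total interest = total paid − principal = $343,245.60 − $97,102.96 = $246,142.64

Total interest = (PMT × n) - PV = $246,142.64


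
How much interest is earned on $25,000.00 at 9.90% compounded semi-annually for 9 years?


Compound interest earned = final amount − principal.
A = P(1 + r/n)^(nt) = $25,000.00 × (1 + 0.099/2)^(2 × 9) = $59,651.86
Interest = A − P = $59,651.86 − $25,000.00 = $34,651.86

Interest = A - P = $34,651.86


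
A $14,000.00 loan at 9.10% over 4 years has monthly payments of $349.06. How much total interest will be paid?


Total paid over the life of the loan = PMT × n.
Total paid = $349.06 × 48 = $16,754.88
Total interest = total paid − principal = $16,754.88 − $14,000.00 = $2,754.88

Total interest = (PMT × n) - PV = $2,754.88


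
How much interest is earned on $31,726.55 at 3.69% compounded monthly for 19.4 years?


Compound interest earned = final amount − principal.
A = P(1 + r/n)^(nt) = $31,726.55 × (1 + 0.0369/12)^(12 × 19.4) = $64,839.53
Interest = A − P = $64,839.53 − $31,726.55 = $33,112.98

Interest = A - P = $33,112.98


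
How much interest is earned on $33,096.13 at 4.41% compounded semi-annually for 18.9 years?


Compound interest earned = final amount − principal.
A = P(1 + r/n)^(nt) = $33,096.13 × (1 + 0.0441/2)^(2 × 18.9) = $75,478.66
Interest = A − P = $75,478.66 − $33,096.13 = $42,382.53

Interest = A - P = $42,382.53


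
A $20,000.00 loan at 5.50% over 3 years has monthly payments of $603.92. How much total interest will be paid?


Total paid over the life of the loan = PMT × n.
Total paid = $603.92 × 36 = $21,741.12
Total interest = total paid − principal = $21,741.12 − $20,000.00 = $1,741.12

Total interest = (PMT × n) - PV = $1,741.12


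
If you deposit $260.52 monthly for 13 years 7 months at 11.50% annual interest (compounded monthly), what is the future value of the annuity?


Future value of an ordinary annuity: FV = PMT × ((1 + r)^n − 1) / r
Monthly rate r = 0.115/12 ≈ 0.00958333, n = 163
FV = $260.52 × ((1 + 0.115/12)^163 − 1) / (0.115/12)
FV = $260.52 × 389.573196
FV = $101,491.61

FV = PMT × ((1+r)^n - 1)/r = $101,491.61


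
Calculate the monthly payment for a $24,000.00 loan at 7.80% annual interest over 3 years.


Loan payment formula: PMT = PV × r / (1 − (1 + r)^(−n))
Monthly rate r = 0.078/12 = 0.0065, n = 36 months
Denominator: 1 − (1 + 0.078/12)^(−36) = 0.208039
PMT = $24,000.00 × (0.078/12) / 0.208039
PMT = $749.86 per month

PMT = PV × r / (1-(1+r)^(-n)) = $749.86/month


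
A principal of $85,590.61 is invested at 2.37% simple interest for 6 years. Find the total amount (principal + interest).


Total amount formula: A = P(1 + rt) = P + P·r·t
Interest: I = P × r × t = $85,590.61 × 0.0237 × 6 = $12,170.98
A = P + I = $85,590.61 + $12,170.98 = $97,761.59

A = P + I = P(1 + rt) = $97,761.59


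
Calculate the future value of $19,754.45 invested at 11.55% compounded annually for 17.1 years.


Compound interest formula: A = P(1 + r/n)^(nt)
A = $19,754.45 × (1 + 0.1155/1)^(1 × 17.1)
Growth factor: (1 + 0.1155/1)^17.1 = 6.482309
A = $19,754.45 × 6.482309
A = $128,054.45

A = P(1 + r/n)^(nt) = $128,054.45


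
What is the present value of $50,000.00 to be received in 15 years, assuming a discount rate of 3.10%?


Present value formula: PV = FV / (1 + r)^t
PV = $50,000.00 / (1 + 0.031)^15
PV = $50,000.00 / 1.580811
PV = $31,629.33

PV = FV / (1 + r)^t = $31,629.33


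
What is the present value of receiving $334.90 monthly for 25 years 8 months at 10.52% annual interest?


Present value of an ordinary annuity: PV = PMT × (1 − (1 + r)^(−n)) / r
Monthly rate r = 0.1052/12 ≈ 0.00876667, n = 308
PV = $334.90 × (1 − (1 + 0.1052/12)^(−308)) / (0.1052/12)
PV = $334.90 × 106.312709
PV = $35,604.13

PV = PMT × (1-(1+r)^(-n))/r = $35,604.13


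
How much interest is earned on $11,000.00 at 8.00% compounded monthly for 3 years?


Compound interest earned = final amount − principal.
A = P(1 + r/n)^(nt) = $11,000.00 × (1 + 0.08/12)^(12 × 3) = $13,972.61
Interest = A − P = $13,972.61 − $11,000.00 = $2,972.61

Interest = A - P = $2,972.61


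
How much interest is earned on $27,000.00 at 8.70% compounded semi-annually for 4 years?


Compound interest earned = final amount − principal.
A = P(1 + r/n)^(nt) = $27,000.00 × (1 + 0.087/2)^(2 × 4) = $37,958.01
Interest = A − P = $37,958.01 − $27,000.00 = $10,958.01

Interest = A - P = $10,958.01


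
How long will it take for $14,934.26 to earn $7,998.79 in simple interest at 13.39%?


Rearrange the simple interest formula for t:
I = P × r × t  ⇒  t = I / (P × r)
t = $7,998.79 / ($14,934.26 × 0.1339)
t = 4

t = I/(P×r) = 4 years


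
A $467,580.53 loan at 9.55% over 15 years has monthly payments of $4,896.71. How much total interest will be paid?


Total paid over the life of the loan = PMT × n.
Total paid = $4,896.71 × 180 = $881,407.80
Total interest = total paid − principal = $881,407.80 − $467,580.53 = $413,827.27

Total interest = (PMT × n) - PV = $413,827.27


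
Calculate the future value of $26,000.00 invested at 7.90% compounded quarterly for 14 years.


Compound interest formula: A = P(1 + r/n)^(nt)
A = $26,000.00 × (1 + 0.079/4)^(4 × 14)
Growth factor: (1 + 0.079/4)^56 = 2.9898402
A = $26,000.00 × 2.9898402
A = $77,735.85

A = P(1 + r/n)^(nt) = $77,735.85


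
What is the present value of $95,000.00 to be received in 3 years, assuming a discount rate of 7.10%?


Present value formula: PV = FV / (1 + r)^t
PV = $95,000.00 / (1 + 0.071)^3
PV = $95,000.00 / 1.2284809
PV = $77,331.28

PV = FV / (1 + r)^t = $77,331.28


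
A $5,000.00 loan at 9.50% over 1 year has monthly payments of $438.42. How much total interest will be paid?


Total paid over the life of the loan = PMT × n.
Total paid = $438.42 × 12 = $5,261.04
Total interest = total paid − principal = $5,261.04 − $5,000.00 = $261.04

Total interest = (PMT × n) - PV = $261.04


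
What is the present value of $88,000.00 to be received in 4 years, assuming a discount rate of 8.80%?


Present value formula: PV = FV / (1 + r)^t
PV = $88,000.00 / (1 + 0.088)^4
PV = $88,000.00 / 1.40124986
PV = $62,801.08

PV = FV / (1 + r)^t = $62,801.08


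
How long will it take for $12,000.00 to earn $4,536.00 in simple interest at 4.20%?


Rearrange the simple interest formula for t:
I = P × r × t  ⇒  t = I / (P × r)
t = $4,536.00 / ($12,000.00 × 0.042)
t = 9

t = I/(P×r) = 9 years


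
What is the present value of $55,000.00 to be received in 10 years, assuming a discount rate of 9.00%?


Present value formula: PV = FV / (1 + r)^t
PV = $55,000.00 / (1 + 0.09)^10
PV = $55,000.00 / 2.367364
PV = $23,232.59

PV = FV / (1 + r)^t = $23,232.59


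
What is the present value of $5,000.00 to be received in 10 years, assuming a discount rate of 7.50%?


Present value formula: PV = FV / (1 + r)^t
PV = $5,000.00 / (1 + 0.075)^10
PV = $5,000.00 / 2.061032
PV = $2,425.97

PV = FV / (1 + r)^t = $2,425.97


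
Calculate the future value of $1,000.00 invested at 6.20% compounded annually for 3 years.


Compound interest formula: A = P(1 + r/n)^(nt)
A = $1,000.00 × (1 + 0.062/1)^(1 × 3)
Growth factor: (1 + 0.062/1)^3 = 1.197770
A = $1,000.00 × 1.197770
A = $1,197.77

A = P(1 + r/n)^(nt) = $1,197.77


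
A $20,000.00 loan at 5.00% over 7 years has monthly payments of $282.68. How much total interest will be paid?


Total paid over the life of the loan = PMT × n.
Total paid = $282.68 × 84 = $23,745.12
Total interest = total paid − principal = $23,745.12 − $20,000.00 = $3,745.12

Total interest = (PMT × n) - PV = $3,745.12


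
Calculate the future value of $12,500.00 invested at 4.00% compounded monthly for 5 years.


Compound interest formula: A = P(1 + r/n)^(nt)
A = $12,500.00 × (1 + 0.04/12)^(12 × 5)
Growth factor: (1 + 0.04/12)^60 = 1.220997
A = $12,500.00 × 1.220997
A = $15,262.46

A = P(1 + r/n)^(nt) = $15,262.46


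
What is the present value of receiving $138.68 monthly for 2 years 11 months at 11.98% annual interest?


Present value of an ordinary annuity: PV = PMT × (1 − (1 + r)^(−n)) / r
Monthly rate r = 0.1198/12 ≈ 0.00998333, n = 35
PV = $138.68 × (1 − (1 + 0.1198/12)^(−35)) / (0.1198/12)
PV = $138.68 × 29.416825
PV = $4,079.53

PV = PMT × (1-(1+r)^(-n))/r = $4,079.53


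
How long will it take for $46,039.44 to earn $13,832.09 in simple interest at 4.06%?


Rearrange the simple interest formula for t:
I = P × r × t  ⇒  t = I / (P × r)
t = $13,832.09 / ($46,039.44 × 0.0406)
t = 7.4

t = I/(P×r) = 7.4 years


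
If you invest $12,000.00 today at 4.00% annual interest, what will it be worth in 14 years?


Future value formula: FV = PV × (1 + r)^t
FV = $12,000.00 × (1 + 0.04)^14
FV = $12,000.00 × 1.7316764
FV = $20,780.12

FV = PV × (1 + r)^t = $20,780.12


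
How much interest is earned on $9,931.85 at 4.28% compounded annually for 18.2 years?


Compound interest earned = final amount − principal.
A = P(1 + r/n)^(nt) = $9,931.85 × (1 + 0.0428/1)^(1 × 18.2) = $21,295.55
Interest = A − P = $21,295.55 − $9,931.85 = $11,363.70

Interest = A - P = $11,363.70


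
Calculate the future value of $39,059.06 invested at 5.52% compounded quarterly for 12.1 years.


Compound interest formula: A = P(1 + r/n)^(nt)
A = $39,059.06 × (1 + 0.0552/4)^(4 × 12.1)
Growth factor: (1 + 0.0552/4)^48.4 = 1.9412912
A = $39,059.06 × 1.9412912
A = $75,825.01

A = P(1 + r/n)^(nt) = $75,825.01


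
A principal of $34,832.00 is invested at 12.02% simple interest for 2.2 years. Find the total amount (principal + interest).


Total amount formula: A = P(1 + rt) = P + P·r·t
Interest: I = P × r × t = $34,832.00 × 0.1202 × 2.2 = $9,210.97
A = P + I = $34,832.00 + $9,210.97 = $44,042.97

A = P + I = P(1 + rt) = $44,042.97


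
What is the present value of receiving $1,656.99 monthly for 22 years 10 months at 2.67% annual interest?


Present value of an ordinary annuity: PV = PMT × (1 − (1 + r)^(−n)) / r
Monthly rate r = 0.0267/12 = 0.002225, n = 274
PV = $1,656.99 × (1 − (1 + 0.0267/12)^(−274)) / (0.0267/12)
PV = $1,656.99 × 204.984583
PV = $339,657.40

PV = PMT × (1-(1+r)^(-n))/r = $339,657.40


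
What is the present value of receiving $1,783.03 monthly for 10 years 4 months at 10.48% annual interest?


Present value of an ordinary annuity: PV = PMT × (1 − (1 + r)^(−n)) / r
Monthly rate r = 0.1048/12 ≈ 0.00873333, n = 124
PV = $1,783.03 × (1 − (1 + 0.1048/12)^(−124)) / (0.1048/12)
PV = $1,783.03 × 75.550019
PV = $134,707.95

PV = PMT × (1-(1+r)^(-n))/r = $134,707.95


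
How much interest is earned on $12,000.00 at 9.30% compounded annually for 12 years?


Compound interest earned = final amount − principal.
A = P(1 + r/n)^(nt) = $12,000.00 × (1 + 0.093/1)^(1 × 12) = $34,883.75
Interest = A − P = $34,883.75 − $12,000.00 = $22,883.75

Interest = A - P = $22,883.75


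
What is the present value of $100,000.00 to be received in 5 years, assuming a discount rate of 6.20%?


Present value formula: PV = FV / (1 + r)^t
PV = $100,000.00 / (1 + 0.062)^5
PV = $100,000.00 / 1.350898
PV = $74,024.83

PV = FV / (1 + r)^t = $74,024.83


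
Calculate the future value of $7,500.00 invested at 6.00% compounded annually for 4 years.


Compound interest formula: A = P(1 + r/n)^(nt)
A = $7,500.00 × (1 + 0.06/1)^(1 × 4)
Growth factor: (1 + 0.06/1)^4 = 1.262477
A = $7,500.00 × 1.262477
A = $9,468.58

A = P(1 + r/n)^(nt) = $9,468.58


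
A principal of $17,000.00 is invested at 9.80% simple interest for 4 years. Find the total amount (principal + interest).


Total amount formula: A = P(1 + rt) = P + P·r·t
Interest: I = P × r × t = $17,000.00 × 0.098 × 4 = $6,664.00
A = P + I = $17,000.00 + $6,664.00 = $23,664.00

A = P + I = P(1 + rt) = $23,664.00


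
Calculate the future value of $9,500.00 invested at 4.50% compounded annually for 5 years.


Compound interest formula: A = P(1 + r/n)^(nt)
A = $9,500.00 × (1 + 0.045/1)^(1 × 5)
Growth factor: (1 + 0.045/1)^5 = 1.246182
A = $9,500.00 × 1.246182
A = $11,838.73

A = P(1 + r/n)^(nt) = $11,838.73


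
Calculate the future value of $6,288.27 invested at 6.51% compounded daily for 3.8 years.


Compound interest formula: A = P(1 + r/n)^(nt)
A = $6,288.27 × (1 + 0.0651/365)^(365 × 3.8)
Growth factor: (1 + 0.0651/365)^1387 = 1.280637
A = $6,288.27 × 1.280637
A = $8,052.99

A = P(1 + r/n)^(nt) = $8,052.99


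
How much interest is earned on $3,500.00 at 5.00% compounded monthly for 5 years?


Compound interest earned = final amount − principal.
A = P(1 + r/n)^(nt) = $3,500.00 × (1 + 0.05/12)^(12 × 5) = $4,491.76
Interest = A − P = $4,491.76 − $3,500.00 = $991.76

Interest = A - P = $991.76


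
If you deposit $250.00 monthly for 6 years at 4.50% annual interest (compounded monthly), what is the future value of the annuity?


Future value of an ordinary annuity: FV = PMT × ((1 + r)^n − 1) / r
Monthly rate r = 0.045/12 = 0.00375, n = 72
FV = $250.00 × ((1 + 0.045/12)^72 − 1) / (0.045/12)
FV = $250.00 × 82.480827
FV = $20,620.21

FV = PMT × ((1+r)^n - 1)/r = $20,620.21


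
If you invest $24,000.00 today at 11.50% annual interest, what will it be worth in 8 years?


Future value formula: FV = PV × (1 + r)^t
FV = $24,000.00 × (1 + 0.115)^8
FV = $24,000.00 × 2.3889053
FV = $57,333.73

FV = PV × (1 + r)^t = $57,333.73


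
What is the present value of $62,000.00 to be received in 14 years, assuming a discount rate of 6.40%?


Present value formula: PV = FV / (1 + r)^t
PV = $62,000.00 / (1 + 0.064)^14
PV = $62,000.00 / 2.383322
PV = $26,014.11

PV = FV / (1 + r)^t = $26,014.11


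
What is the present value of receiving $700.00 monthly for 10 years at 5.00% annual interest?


Present value of an ordinary annuity: PV = PMT × (1 − (1 + r)^(−n)) / r
Monthly rate r = 0.05/12 ≈ 0.00416667, n = 120
PV = $700.00 × (1 − (1 + 0.05/12)^(−120)) / (0.05/12)
PV = $700.00 × 94.2813503
PV = $65,996.95

PV = PMT × (1-(1+r)^(-n))/r = $65,996.95


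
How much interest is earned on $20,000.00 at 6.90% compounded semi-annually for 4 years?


Compound interest earned = final amount − principal.
A = P(1 + r/n)^(nt) = $20,000.00 × (1 + 0.069/2)^(2 × 4) = $26,234.57
Interest = A − P = $26,234.57 − $20,000.00 = $6,234.57

Interest = A - P = $6,234.57


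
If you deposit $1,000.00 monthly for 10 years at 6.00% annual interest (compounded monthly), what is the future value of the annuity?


Future value of an ordinary annuity: FV = PMT × ((1 + r)^n − 1) / r
Monthly rate r = 0.06/12 = 0.005, n = 120
FV = $1,000.00 × ((1 + 0.06/12)^120 − 1) / (0.06/12)
FV = $1,000.00 × 163.879347
FV = $163,879.35

FV = PMT × ((1+r)^n - 1)/r = $163,879.35


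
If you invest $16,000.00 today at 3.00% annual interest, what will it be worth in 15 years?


Future value formula: FV = PV × (1 + r)^t
FV = $16,000.00 × (1 + 0.03)^15
FV = $16,000.00 × 1.5579674
FV = $24,927.48

FV = PV × (1 + r)^t = $24,927.48


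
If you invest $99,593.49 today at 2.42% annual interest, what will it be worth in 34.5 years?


Future value formula: FV = PV × (1 + r)^t
FV = $99,593.49 × (1 + 0.0242)^34.5
FV = $99,593.49 × 2.2817845
FV = $227,250.88

FV = PV × (1 + r)^t = $227,250.88


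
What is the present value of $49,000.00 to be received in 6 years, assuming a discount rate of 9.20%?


Present value formula: PV = FV / (1 + r)^t
PV = $49,000.00 / (1 + 0.092)^6
PV = $49,000.00 / 1.6956485
PV = $28,897.50

PV = FV / (1 + r)^t = $28,897.50


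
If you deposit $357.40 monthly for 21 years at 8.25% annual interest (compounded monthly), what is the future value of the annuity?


Future value of an ordinary annuity: FV = PMT × ((1 + r)^n − 1) / r
Monthly rate r = 0.0825/12 = 0.006875, n = 252
FV = $357.40 × ((1 + 0.0825/12)^252 − 1) / (0.0825/12)
FV = $357.40 × 672.196232
FV = $240,242.93

FV = PMT × ((1+r)^n - 1)/r = $240,242.93


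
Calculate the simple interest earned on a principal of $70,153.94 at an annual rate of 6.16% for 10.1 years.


Simple interest formula: I = P × r × t
I = $70,153.94 × 0.0616 × 10.1
I = $43,646.98

I = P × r × t = $43,646.98


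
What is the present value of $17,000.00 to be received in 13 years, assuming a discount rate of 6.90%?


Present value formula: PV = FV / (1 + r)^t
PV = $17,000.00 / (1 + 0.069)^13
PV = $17,000.00 / 2.380730
PV = $7,140.67

PV = FV / (1 + r)^t = $7,140.67


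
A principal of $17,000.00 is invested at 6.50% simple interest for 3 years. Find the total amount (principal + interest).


Total amount formula: A = P(1 + rt) = P + P·r·t
Interest: I = P × r × t = $17,000.00 × 0.065 × 3 = $3,315.00
A = P + I = $17,000.00 + $3,315.00 = $20,315.00

A = P + I = P(1 + rt) = $20,315.00


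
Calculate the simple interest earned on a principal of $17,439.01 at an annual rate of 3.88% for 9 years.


Simple interest formula: I = P × r × t
I = $17,439.01 × 0.0388 × 9
I = $6,089.70

I = P × r × t = $6,089.70


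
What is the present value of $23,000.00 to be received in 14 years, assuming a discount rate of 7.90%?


Present value formula: PV = FV / (1 + r)^t
PV = $23,000.00 / (1 + 0.079)^14
PV = $23,000.00 / 2.899347
PV = $7,932.82

PV = FV / (1 + r)^t = $7,932.82


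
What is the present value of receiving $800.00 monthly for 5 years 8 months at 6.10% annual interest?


Present value of an ordinary annuity: PV = PMT × (1 − (1 + r)^(−n)) / r
Monthly rate r = 0.061/12 ≈ 0.00508333, n = 68
PV = $800.00 × (1 − (1 + 0.061/12)^(−68)) / (0.061/12)
PV = $800.00 × 57.370162
PV = $45,896.13

PV = PMT × (1-(1+r)^(-n))/r = $45,896.13


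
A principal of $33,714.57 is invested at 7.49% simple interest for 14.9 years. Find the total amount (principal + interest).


Total amount formula: A = P(1 + rt) = P + P·r·t
Interest: I = P × r × t = $33,714.57 × 0.0749 × 14.9 = $37,625.80
A = P + I = $33,714.57 + $37,625.80 = $71,340.37

A = P + I = P(1 + rt) = $71,340.37


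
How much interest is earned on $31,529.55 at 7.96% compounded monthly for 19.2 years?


Compound interest earned = final amount − principal.
A = P(1 + r/n)^(nt) = $31,529.55 × (1 + 0.0796/12)^(12 × 19.2) = $144,632.87
Interest = A − P = $144,632.87 − $31,529.55 = $113,103.32

Interest = A - P = $113,103.32


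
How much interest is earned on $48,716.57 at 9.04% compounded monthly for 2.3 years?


Compound interest earned = final amount − principal.
A = P(1 + r/n)^(nt) = $48,716.57 × (1 + 0.0904/12)^(12 × 2.3) = $59,928.97
Interest = A − P = $59,928.97 − $48,716.57 = $11,212.40

Interest = A - P = $11,212.40


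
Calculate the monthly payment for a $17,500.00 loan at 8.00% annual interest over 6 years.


Loan payment formula: PMT = PV × r / (1 − (1 + r)^(−n))
Monthly rate r = 0.08/12 ≈ 0.00666667, n = 72 months
Denominator: 1 − (1 + 0.08/12)^(−72) = 0.380230
PMT = $17,500.00 × (0.08/12) / 0.380230
PMT = $306.83 per month

PMT = PV × r / (1-(1+r)^(-n)) = $306.83/month


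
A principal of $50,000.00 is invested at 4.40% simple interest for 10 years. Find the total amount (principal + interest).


Total amount formula: A = P(1 + rt) = P + P·r·t
Interest: I = P × r × t = $50,000.00 × 0.044 × 10 = $22,000.00
A = P + I = $50,000.00 + $22,000.00 = $72,000.00

A = P + I = P(1 + rt) = $72,000.00


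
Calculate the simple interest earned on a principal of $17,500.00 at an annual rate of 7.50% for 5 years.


Simple interest formula: I = P × r × t
I = $17,500.00 × 0.075 × 5
I = $6,562.50

I = P × r × t = $6,562.50


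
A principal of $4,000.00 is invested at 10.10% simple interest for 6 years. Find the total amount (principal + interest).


Total amount formula: A = P(1 + rt) = P + P·r·t
Interest: I = P × r × t = $4,000.00 × 0.101 × 6 = $2,424.00
A = P + I = $4,000.00 + $2,424.00 = $6,424.00

A = P + I = P(1 + rt) = $6,424.00


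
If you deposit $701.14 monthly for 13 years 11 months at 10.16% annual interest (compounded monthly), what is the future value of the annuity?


Future value of an ordinary annuity: FV = PMT × ((1 + r)^n − 1) / r
Monthly rate r = 0.1016/12 ≈ 0.00846667, n = 167
FV = $701.14 × ((1 + 0.1016/12)^167 − 1) / (0.1016/12)
FV = $701.14 × 364.688392
FV = $255,697.62

FV = PMT × ((1+r)^n - 1)/r = $255,697.62


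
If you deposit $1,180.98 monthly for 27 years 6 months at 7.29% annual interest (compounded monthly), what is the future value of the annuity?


Future value of an ordinary annuity: FV = PMT × ((1 + r)^n − 1) / r
Monthly rate r = 0.0729/12 = 0.006075, n = 330
FV = $1,180.98 × ((1 + 0.0729/12)^330 − 1) / (0.0729/12)
FV = $1,180.98 × 1050.098235
FV = $1,240,145.01

FV = PMT × ((1+r)^n - 1)/r = $1,240,145.01


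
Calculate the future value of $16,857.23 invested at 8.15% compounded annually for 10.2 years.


Compound interest formula: A = P(1 + r/n)^(nt)
A = $16,857.23 × (1 + 0.0815/1)^(1 × 10.2)
Growth factor: (1 + 0.0815/1)^10.2 = 2.223671
A = $16,857.23 × 2.223671
A = $37,484.93

A = P(1 + r/n)^(nt) = $37,484.93


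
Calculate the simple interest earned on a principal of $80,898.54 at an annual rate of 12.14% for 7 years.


Simple interest formula: I = P × r × t
I = $80,898.54 × 0.1214 × 7
I = $68,747.58

I = P × r × t = $68,747.58


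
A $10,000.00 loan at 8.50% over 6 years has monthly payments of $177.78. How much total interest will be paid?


Total paid over the life of the loan = PMT × n.
Total paid = $177.78 × 72 = $12,800.16
Total interest = total paid − principal = $12,800.16 − $10,000.00 = $2,800.16

Total interest = (PMT × n) - PV = $2,800.16


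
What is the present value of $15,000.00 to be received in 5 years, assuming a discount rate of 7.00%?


Present value formula: PV = FV / (1 + r)^t
PV = $15,000.00 / (1 + 0.07)^5
PV = $15,000.00 / 1.402552
PV = $10,694.79

PV = FV / (1 + r)^t = $10,694.79


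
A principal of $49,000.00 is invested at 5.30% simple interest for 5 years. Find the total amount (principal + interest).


Total amount formula: A = P(1 + rt) = P + P·r·t
Interest: I = P × r × t = $49,000.00 × 0.053 × 5 = $12,985.00
A = P + I = $49,000.00 + $12,985.00 = $61,985.00

A = P + I = P(1 + rt) = $61,985.00


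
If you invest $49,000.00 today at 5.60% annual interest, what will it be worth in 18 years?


Future value formula: FV = PV × (1 + r)^t
FV = $49,000.00 × (1 + 0.056)^18
FV = $49,000.00 × 2.6665549
FV = $130,661.19

FV = PV × (1 + r)^t = $130,661.19


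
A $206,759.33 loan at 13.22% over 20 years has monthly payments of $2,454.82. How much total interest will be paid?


Total paid over the life of the loan = PMT × n.
Total paid = $2,454.82 × 240 = $589,156.80
Total interest = total paid − principal = $589,156.80 − $206,759.33 = $382,397.47

Total interest = (PMT × n) - PV = $382,397.47


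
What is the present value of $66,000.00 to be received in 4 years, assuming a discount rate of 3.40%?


Present value formula: PV = FV / (1 + r)^t
PV = $66,000.00 / (1 + 0.034)^4
PV = $66,000.00 / 1.14309455
PV = $57,738.01

PV = FV / (1 + r)^t = $57,738.01


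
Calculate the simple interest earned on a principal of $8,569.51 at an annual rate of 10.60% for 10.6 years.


Simple interest formula: I = P × r × t
I = $8,569.51 × 0.106 × 10.6
I = $9,628.70

I = P × r × t = $9,628.70


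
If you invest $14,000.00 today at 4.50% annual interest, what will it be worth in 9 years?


Future value formula: FV = PV × (1 + r)^t
FV = $14,000.00 × (1 + 0.045)^9
FV = $14,000.00 × 1.486095
FV = $20,805.33

FV = PV × (1 + r)^t = $20,805.33


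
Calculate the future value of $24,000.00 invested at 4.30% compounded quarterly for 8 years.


Compound interest formula: A = P(1 + r/n)^(nt)
A = $24,000.00 × (1 + 0.043/4)^(4 × 8)
Growth factor: (1 + 0.043/4)^32 = 1.4079914
A = $24,000.00 × 1.4079914
A = $33,791.79

A = P(1 + r/n)^(nt) = $33,791.79


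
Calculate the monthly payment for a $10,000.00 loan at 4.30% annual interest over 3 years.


Loan payment formula: PMT = PV × r / (1 − (1 + r)^(−n))
Monthly rate r = 0.043/12 ≈ 0.00358333, n = 36 months
Denominator: 1 − (1 + 0.043/12)^(−36) = 0.120823
PMT = $10,000.00 × (0.043/12) / 0.120823
PMT = $296.58 per month

PMT = PV × r / (1-(1+r)^(-n)) = $296.58/month


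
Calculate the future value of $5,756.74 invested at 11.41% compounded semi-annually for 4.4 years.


Compound interest formula: A = P(1 + r/n)^(nt)
A = $5,756.74 × (1 + 0.1141/2)^(2 × 4.4)
Growth factor: (1 + 0.1141/2)^8.8 = 1.629449
A = $5,756.74 × 1.629449
A = $9,380.31

A = P(1 + r/n)^(nt) = $9,380.31


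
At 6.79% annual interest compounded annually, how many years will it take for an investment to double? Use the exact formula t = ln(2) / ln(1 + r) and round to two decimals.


Doubling condition: (1 + r)^t = 2
Take ln of both sides: t × ln(1 + r) = ln(2)
t = ln(2) / ln(1 + r)
t = 0.693147 / 0.065694
t = 10.55

t = ln(2) / ln(1 + r) = 10.55 years


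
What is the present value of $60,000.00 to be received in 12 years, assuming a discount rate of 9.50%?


Present value formula: PV = FV / (1 + r)^t
PV = $60,000.00 / (1 + 0.095)^12
PV = $60,000.00 / 2.9714569
PV = $20,192.12

PV = FV / (1 + r)^t = $20,192.12


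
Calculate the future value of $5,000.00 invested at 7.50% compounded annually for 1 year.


Compound interest formula: A = P(1 + r/n)^(nt)
A = $5,000.00 × (1 + 0.075/1)^(1 × 1)
Growth factor: (1 + 0.075/1)^1 = 1.075000
A = $5,000.00 × 1.075000
A = $5,375.00

A = P(1 + r/n)^(nt) = $5,375.00


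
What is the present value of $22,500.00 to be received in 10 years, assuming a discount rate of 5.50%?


Present value formula: PV = FV / (1 + r)^t
PV = $22,500.00 / (1 + 0.055)^10
PV = $22,500.00 / 1.708144
PV = $13,172.19

PV = FV / (1 + r)^t = $13,172.19


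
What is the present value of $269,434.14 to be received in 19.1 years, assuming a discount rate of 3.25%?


Present value formula: PV = FV / (1 + r)^t
PV = $269,434.14 / (1 + 0.0325)^19.1
PV = $269,434.14 / 1.8420446
PV = $146,269.06

PV = FV / (1 + r)^t = $146,269.06


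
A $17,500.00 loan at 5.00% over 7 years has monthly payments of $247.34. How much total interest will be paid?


Total paid over the life of the loan = PMT × n.
Total paid = $247.34 × 84 = $20,776.56
Total interest = total paid − principal = $20,776.56 − $17,500.00 = $3,276.56

Total interest = (PMT × n) - PV = $3,276.56


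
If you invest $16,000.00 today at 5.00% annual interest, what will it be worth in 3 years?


Future value formula: FV = PV × (1 + r)^t
FV = $16,000.00 × (1 + 0.05)^3
FV = $16,000.00 × 1.157625
FV = $18,522.00

FV = PV × (1 + r)^t = $18,522.00


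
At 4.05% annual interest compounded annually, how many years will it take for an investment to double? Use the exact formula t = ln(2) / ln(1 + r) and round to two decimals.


Doubling condition: (1 + r)^t = 2
Take ln of both sides: t × ln(1 + r) = ln(2)
t = ln(2) / ln(1 + r)
t = 0.693147 / 0.039701
t = 17.46

t = ln(2) / ln(1 + r) = 17.46 years


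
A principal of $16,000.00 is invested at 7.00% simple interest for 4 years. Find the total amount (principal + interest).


Total amount formula: A = P(1 + rt) = P + P·r·t
Interest: I = P × r × t = $16,000.00 × 0.07 × 4 = $4,480.00
A = P + I = $16,000.00 + $4,480.00 = $20,480.00

A = P + I = P(1 + rt) = $20,480.00


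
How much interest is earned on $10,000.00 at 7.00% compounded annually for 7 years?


Compound interest earned = final amount − principal.
A = P(1 + r/n)^(nt) = $10,000.00 × (1 + 0.07/1)^(1 × 7) = $16,057.81
Interest = A − P = $16,057.81 − $10,000.00 = $6,057.81

Interest = A - P = $6,057.81


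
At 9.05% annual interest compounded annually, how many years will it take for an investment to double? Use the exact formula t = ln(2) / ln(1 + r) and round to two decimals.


Doubling condition: (1 + r)^t = 2
Take ln of both sides: t × ln(1 + r) = ln(2)
t = ln(2) / ln(1 + r)
t = 0.693147 / 0.086636
t = 8.00

t = ln(2) / ln(1 + r) = 8.00 years


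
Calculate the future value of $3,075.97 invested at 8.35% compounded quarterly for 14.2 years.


Compound interest formula: A = P(1 + r/n)^(nt)
A = $3,075.97 × (1 + 0.0835/4)^(4 × 14.2)
Growth factor: (1 + 0.0835/4)^56.8 = 3.233269
A = $3,075.97 × 3.233269
A = $9,945.44

A = P(1 + r/n)^(nt) = $9,945.44


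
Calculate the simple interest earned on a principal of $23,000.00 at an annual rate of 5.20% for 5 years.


Simple interest formula: I = P × r × t
I = $23,000.00 × 0.052 × 5
I = $5,980.00

I = P × r × t = $5,980.00


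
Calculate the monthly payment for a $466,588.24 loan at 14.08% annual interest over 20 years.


Loan payment formula: PMT = PV × r / (1 − (1 + r)^(−n))
Monthly rate r = 0.1408/12 ≈ 0.01173333, n = 240 months
Denominator: 1 − (1 + 0.1408/12)^(−240) = 0.939166
PMT = $466,588.24 × (0.1408/12) / 0.939166
PMT = $5,829.25 per month

PMT = PV × r / (1-(1+r)^(-n)) = $5,829.25/month


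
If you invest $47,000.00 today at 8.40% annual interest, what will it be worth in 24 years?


Future value formula: FV = PV × (1 + r)^t
FV = $47,000.00 × (1 + 0.084)^24
FV = $47,000.00 × 6.929514
FV = $325,687.16

FV = PV × (1 + r)^t = $325,687.16


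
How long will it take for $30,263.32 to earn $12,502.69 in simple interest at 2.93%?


Rearrange the simple interest formula for t:
I = P × r × t  ⇒  t = I / (P × r)
t = $12,502.69 / ($30,263.32 × 0.0293)
t = 14.1

t = I/(P×r) = 14.1 years


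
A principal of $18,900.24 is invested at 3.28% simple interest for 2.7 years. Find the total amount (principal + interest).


Total amount formula: A = P(1 + rt) = P + P·r·t
Interest: I = P × r × t = $18,900.24 × 0.0328 × 2.7 = $1,673.81
A = P + I = $18,900.24 + $1,673.81 = $20,574.05

A = P + I = P(1 + rt) = $20,574.05


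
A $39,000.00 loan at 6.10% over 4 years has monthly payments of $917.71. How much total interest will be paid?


Total paid over the life of the loan = PMT × n.
Total paid = $917.71 × 48 = $44,050.08
Total interest = total paid − principal = $44,050.08 − $39,000.00 = $5,050.08

Total interest = (PMT × n) - PV = $5,050.08


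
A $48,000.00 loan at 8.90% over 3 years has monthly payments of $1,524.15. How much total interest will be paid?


Total paid over the life of the loan = PMT × n.
Total paid = $1,524.15 × 36 = $54,869.40
Total interest = total paid − principal = $54,869.40 − $48,000.00 = $6,869.40

Total interest = (PMT × n) - PV = $6,869.40


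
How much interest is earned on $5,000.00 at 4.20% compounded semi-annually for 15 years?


Compound interest earned = final amount − principal.
A = P(1 + r/n)^(nt) = $5,000.00 × (1 + 0.042/2)^(2 × 15) = $9,327.01
Interest = A − P = $9,327.01 − $5,000.00 = $4,327.01

Interest = A - P = $4,327.01


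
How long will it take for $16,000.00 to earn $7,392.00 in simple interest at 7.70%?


Rearrange the simple interest formula for t:
I = P × r × t  ⇒  t = I / (P × r)
t = $7,392.00 / ($16,000.00 × 0.077)
t = 6

t = I/(P×r) = 6 years


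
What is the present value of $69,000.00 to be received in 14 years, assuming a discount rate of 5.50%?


Present value formula: PV = FV / (1 + r)^t
PV = $69,000.00 / (1 + 0.055)^14
PV = $69,000.00 / 2.116091
PV = $32,607.29

PV = FV / (1 + r)^t = $32,607.29


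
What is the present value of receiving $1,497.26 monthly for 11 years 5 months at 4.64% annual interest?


Present value of an ordinary annuity: PV = PMT × (1 − (1 + r)^(−n)) / r
Monthly rate r = 0.0464/12 ≈ 0.00386667, n = 137
PV = $1,497.26 × (1 − (1 + 0.0464/12)^(−137)) / (0.0464/12)
PV = $1,497.26 × 106.199046
PV = $159,007.58

PV = PMT × (1-(1+r)^(-n))/r = $159,007.58
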